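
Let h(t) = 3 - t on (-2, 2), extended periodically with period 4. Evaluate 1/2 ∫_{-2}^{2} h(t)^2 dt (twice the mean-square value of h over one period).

1/2 ∫_{-2}^{2} h(t)^2 dt = 1/2 · (124/3) = 62/3.

62/3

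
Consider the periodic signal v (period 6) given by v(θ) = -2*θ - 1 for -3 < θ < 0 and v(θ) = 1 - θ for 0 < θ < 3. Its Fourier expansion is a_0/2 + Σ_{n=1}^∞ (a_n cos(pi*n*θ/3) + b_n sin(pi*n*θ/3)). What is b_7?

-5/(7*pi)

b_7 = 1/3 ∫_{-3}^{3} v(θ) sin(7*pi*θ/3) dθ.
Split the integral at the breakpoints.
Integrating by parts (boundary term plus one more integral), an antiderivative of (-2*θ - 1) sin(7*pi*θ/3) is 6*θ*cos(7*pi*θ/3)/(7*pi) - 18*sin(7*pi*θ/3)/(49*pi**2) + 3*cos(7*pi*θ/3)/(7*pi); evaluating from -3 to 0: ∫_{-3}^{0} (-2*θ - 1) sin(7*pi*θ/3) dθ = (3/(7*pi)) - (15/(7*pi)) = -12/(7*pi).
Integrating by parts (boundary term plus one more integral), an antiderivative of (1 - θ) sin(7*pi*θ/3) is 3*θ*cos(7*pi*θ/3)/(7*pi) - 9*sin(7*pi*θ/3)/(49*pi**2) - 3*cos(7*pi*θ/3)/(7*pi); evaluating from 0 to 3: ∫_{0}^{3} (1 - θ) sin(7*pi*θ/3) dθ = (-6/(7*pi)) - (-3/(7*pi)) = -3/(7*pi).
Summing the pieces and multiplying by (1/3) gives b_7 = -5/(7*pi).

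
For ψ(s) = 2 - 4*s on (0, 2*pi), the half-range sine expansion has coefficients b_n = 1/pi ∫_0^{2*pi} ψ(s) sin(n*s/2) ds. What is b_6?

8/3

b_6 = 1/pi ∫_0^{2*pi} (2 - 4*s) sin(3*s) ds.
Integrating by parts (boundary term plus one more integral), an antiderivative of (2 - 4*s) sin(3*s) is 4*s*cos(3*s)/3 - 4*sin(3*s)/9 - 2*cos(3*s)/3; evaluating from 0 to 2*pi: ∫_{0}^{2*pi} (2 - 4*s) sin(3*s) ds = (-2/3 + 8*pi/3) - (-2/3) = 8*pi/3.
Hence b_6 = (1/pi)·(8*pi/3) = 8/3.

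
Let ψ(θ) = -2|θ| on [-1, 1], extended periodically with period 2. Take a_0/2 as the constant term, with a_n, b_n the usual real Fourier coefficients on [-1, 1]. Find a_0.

-2

a_0 = ∫_{-1}^{1} ψ(θ) dθ = -2.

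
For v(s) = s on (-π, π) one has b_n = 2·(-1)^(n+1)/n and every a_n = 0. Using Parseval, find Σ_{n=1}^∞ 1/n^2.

pi**2/6

Parseval: Σ b_n^2 = (1/π) ∫_{-π}^{π} v(s)^2 ds = 2*pi**2/3.
Σ b_n^2 = Σ 4/n^2, so Σ 1/n^2 = (2*pi**2/3)/4 = pi**2/6.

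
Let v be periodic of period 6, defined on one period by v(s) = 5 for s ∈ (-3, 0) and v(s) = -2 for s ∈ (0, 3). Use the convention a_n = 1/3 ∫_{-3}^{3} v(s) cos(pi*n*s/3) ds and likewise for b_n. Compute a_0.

3

a_0 = 1/3 ∫_{-3}^{3} v(s) ds = 1/3 · (9) = 3.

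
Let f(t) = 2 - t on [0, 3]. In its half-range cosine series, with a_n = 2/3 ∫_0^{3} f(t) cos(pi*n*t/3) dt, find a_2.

0

a_2 = 2/3 ∫_0^{3} (2 - t) cos(2*pi*t/3) dt.
Integrating by parts (boundary term plus one more integral), an antiderivative of (2 - t) cos(2*pi*t/3) is -3*t*sin(2*pi*t/3)/(2*pi) + 3*sin(2*pi*t/3)/pi - 9*cos(2*pi*t/3)/(4*pi**2); evaluating from 0 to 3: ∫_{0}^{3} (2 - t) cos(2*pi*t/3) dt = (-9/(4*pi**2)) - (-9/(4*pi**2)) = 0.
Hence a_2 = (2/3)·(0) = 0.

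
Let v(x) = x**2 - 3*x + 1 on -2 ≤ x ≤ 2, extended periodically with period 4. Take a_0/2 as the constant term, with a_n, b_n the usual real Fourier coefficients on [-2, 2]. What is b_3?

-4/pi

b_3 = 1/2 ∫_{-2}^{2} v(x) sin(3*pi*x/2) dx.
Integrating by parts twice (tabular method), an antiderivative of (x**2 - 3*x + 1) sin(3*pi*x/2) is -2*x**2*cos(3*pi*x/2)/(3*pi) + 8*x*sin(3*pi*x/2)/(9*pi**2) + 2*x*cos(3*pi*x/2)/pi - 4*sin(3*pi*x/2)/(3*pi**2) - 2*cos(3*pi*x/2)/(3*pi) + 16*cos(3*pi*x/2)/(27*pi**3); evaluating from -2 to 2: ∫_{-2}^{2} (x**2 - 3*x + 1) sin(3*pi*x/2) dx = (2*(-9*pi**2 - 8)/(27*pi**3)) - (2*(-8 + 99*pi**2)/(27*pi**3)) = -8/pi.
Hence b_3 = (1/2)·(-8/pi) = -4/pi.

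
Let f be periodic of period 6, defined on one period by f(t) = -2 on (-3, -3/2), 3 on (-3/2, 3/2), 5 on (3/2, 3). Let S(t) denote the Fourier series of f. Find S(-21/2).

t = -21/2 differs from t = 3/2 by -2 full period(s), and the series is 6-periodic.
At t = 3/2 the one-sided limits are f(3/2^-) = 3 and f(3/2^+) = 5.
By Dirichlet's theorem the series converges to their average, [(3) + (5)]/2 = 4.

4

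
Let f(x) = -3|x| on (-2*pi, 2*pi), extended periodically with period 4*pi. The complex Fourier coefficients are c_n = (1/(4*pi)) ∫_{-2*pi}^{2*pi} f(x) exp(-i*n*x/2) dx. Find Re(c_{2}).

0

Since f is real-valued, Re(c_{2}) = (1/(4*pi)) ∫_{-2*pi}^{2*pi} f(x) cos(x) dx = a_{2}/2.
f is even and cos(x) is even, so the integrand is even: ∫_{-2*pi}^{2*pi} f(x) cos(x) dx = 2∫_0^{2*pi} f(x) cos(x) dx.
Integrating by parts (boundary term plus one more integral), an antiderivative of (-3*x) cos(x) is -3*x*sin(x) - 3*cos(x); evaluating from 0 to 2*pi: ∫_{0}^{2*pi} (-3*x) cos(x) dx = (-3) - (-3) = 0.
So ∫_{-2*pi}^{2*pi} f(x) cos(x) dx = 0.
Hence Re(c_{2}) = (1/(4*pi))·(0) = 0.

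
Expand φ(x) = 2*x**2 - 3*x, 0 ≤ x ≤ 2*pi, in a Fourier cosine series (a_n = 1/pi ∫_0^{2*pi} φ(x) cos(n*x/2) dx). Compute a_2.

a_2 = 1/pi ∫_0^{2*pi} (2*x**2 - 3*x) cos(x) dx.
Integrating by parts twice (tabular method), an antiderivative of (2*x**2 - 3*x) cos(x) is 2*x**2*sin(x) - 3*x*sin(x) + 4*x*cos(x) - 4*sin(x) - 3*cos(x); evaluating from 0 to 2*pi: ∫_{0}^{2*pi} (2*x**2 - 3*x) cos(x) dx = (-3 + 8*pi) - (-3) = 8*pi.
Hence a_2 = (1/pi)·(8*pi) = 8.

8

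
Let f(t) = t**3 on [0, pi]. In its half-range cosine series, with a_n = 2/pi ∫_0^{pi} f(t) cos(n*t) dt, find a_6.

pi/6

a_6 = 2/pi ∫_0^{pi} (t**3) cos(6*t) dt.
Integrating by parts three times (tabular method), an antiderivative of (t**3) cos(6*t) is t**3*sin(6*t)/6 + t**2*cos(6*t)/12 - t*sin(6*t)/36 - cos(6*t)/216; evaluating from 0 to pi: ∫_{0}^{pi} (t**3) cos(6*t) dt = (-1/216 + pi**2/12) - (-1/216) = pi**2/12.
Hence a_6 = (2/pi)·(pi**2/12) = pi/6.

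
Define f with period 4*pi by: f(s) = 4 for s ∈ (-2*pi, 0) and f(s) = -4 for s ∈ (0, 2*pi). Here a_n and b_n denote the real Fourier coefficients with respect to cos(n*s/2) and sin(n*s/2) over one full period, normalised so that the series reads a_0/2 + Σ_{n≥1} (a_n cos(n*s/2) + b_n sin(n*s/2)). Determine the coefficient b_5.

b_5 = (1/(2*pi)) ∫_{-2*pi}^{2*pi} f(s) sin(5*s/2) ds.
f is odd and sin(5*s/2) is odd, so the integrand is even and b_5 = 1/pi ∫_0^{2*pi} f(s) sin(5*s/2) ds.
Directly, an antiderivative of (-4) sin(5*s/2) is 8*cos(5*s/2)/5; evaluating from 0 to 2*pi: ∫_{0}^{2*pi} (-4) sin(5*s/2) ds = (-8/5) - (8/5) = -16/5.
Hence b_5 = (1/pi)·(-16/5) = -16/(5*pi).

-16/(5*pi)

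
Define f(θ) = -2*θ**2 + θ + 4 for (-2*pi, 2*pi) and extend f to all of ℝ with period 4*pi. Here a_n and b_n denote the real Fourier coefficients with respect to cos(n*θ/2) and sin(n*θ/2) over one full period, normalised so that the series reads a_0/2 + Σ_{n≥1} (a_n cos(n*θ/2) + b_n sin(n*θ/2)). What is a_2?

a_2 = (1/(2*pi)) ∫_{-2*pi}^{2*pi} f(θ) cos(θ) dθ.
Integrating by parts twice (tabular method), an antiderivative of (-2*θ**2 + θ + 4) cos(θ) is -2*θ**2*sin(θ) + θ*sin(θ) - 4*θ*cos(θ) + 8*sin(θ) + cos(θ); evaluating from -2*pi to 2*pi: ∫_{-2*pi}^{2*pi} (-2*θ**2 + θ + 4) cos(θ) dθ = (1 - 8*pi) - (1 + 8*pi) = -16*pi.
Hence a_2 = (1/(2*pi))·(-16*pi) = -8.

-8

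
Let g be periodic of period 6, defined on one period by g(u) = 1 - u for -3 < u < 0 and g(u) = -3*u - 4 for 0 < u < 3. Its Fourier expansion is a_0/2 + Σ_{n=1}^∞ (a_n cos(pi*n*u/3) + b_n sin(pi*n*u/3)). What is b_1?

b_1 = 1/3 ∫_{-3}^{3} g(u) sin(pi*u/3) du.
Split the integral at the breakpoints.
Integrating by parts (boundary term plus one more integral), an antiderivative of (1 - u) sin(pi*u/3) is 3*u*cos(pi*u/3)/pi - 9*sin(pi*u/3)/pi**2 - 3*cos(pi*u/3)/pi; evaluating from -3 to 0: ∫_{-3}^{0} (1 - u) sin(pi*u/3) du = (-3/pi) - (12/pi) = -15/pi.
Integrating by parts (boundary term plus one more integral), an antiderivative of (-3*u - 4) sin(pi*u/3) is 9*u*cos(pi*u/3)/pi - 27*sin(pi*u/3)/pi**2 + 12*cos(pi*u/3)/pi; evaluating from 0 to 3: ∫_{0}^{3} (-3*u - 4) sin(pi*u/3) du = (-39/pi) - (12/pi) = -51/pi.
Summing the pieces and multiplying by (1/3) gives b_1 = -22/pi.

-22/pi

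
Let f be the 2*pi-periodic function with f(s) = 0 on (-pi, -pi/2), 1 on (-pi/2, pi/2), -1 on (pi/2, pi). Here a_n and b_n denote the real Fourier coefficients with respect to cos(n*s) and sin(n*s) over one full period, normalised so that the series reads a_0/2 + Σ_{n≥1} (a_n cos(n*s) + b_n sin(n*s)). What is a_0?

1/2

a_0 = 1/pi ∫_{-pi}^{pi} f(s) ds = 1/pi · (pi/2) = 1/2.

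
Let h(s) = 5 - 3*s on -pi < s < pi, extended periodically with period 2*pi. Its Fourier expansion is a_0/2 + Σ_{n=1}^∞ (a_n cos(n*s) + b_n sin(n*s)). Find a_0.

a_0 = 1/pi ∫_{-pi}^{pi} h(s) ds = 1/pi · (10*pi) = 10.

10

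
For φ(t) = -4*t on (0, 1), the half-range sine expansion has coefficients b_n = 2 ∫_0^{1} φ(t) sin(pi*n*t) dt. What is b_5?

-8/(5*pi)

b_5 = 2 ∫_0^{1} (-4*t) sin(5*pi*t) dt.
Integrating by parts (boundary term plus one more integral), an antiderivative of (-4*t) sin(5*pi*t) is 4*t*cos(5*pi*t)/(5*pi) - 4*sin(5*pi*t)/(25*pi**2); evaluating from 0 to 1: ∫_{0}^{1} (-4*t) sin(5*pi*t) dt = (-4/(5*pi)) - (0) = -4/(5*pi).
Hence b_5 = 2·(-4/(5*pi)) = -8/(5*pi).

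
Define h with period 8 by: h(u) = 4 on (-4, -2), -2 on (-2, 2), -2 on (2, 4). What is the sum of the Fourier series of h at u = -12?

u = -12 differs from u = 4 by -2 full period(s), and the series is 8-periodic.
At u = 4 the one-sided limits are h(4^-) = -2 and h(4^+) = 4.
By Dirichlet's theorem the series converges to their average, [(-2) + (4)]/2 = 1.

1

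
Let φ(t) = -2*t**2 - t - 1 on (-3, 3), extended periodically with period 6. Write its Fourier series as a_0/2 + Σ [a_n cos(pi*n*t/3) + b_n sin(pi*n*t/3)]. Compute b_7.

b_7 = 1/3 ∫_{-3}^{3} φ(t) sin(7*pi*t/3) dt.
Integrating by parts twice (tabular method), an antiderivative of (-2*t**2 - t - 1) sin(7*pi*t/3) is 6*t**2*cos(7*pi*t/3)/(7*pi) - 36*t*sin(7*pi*t/3)/(49*pi**2) + 3*t*cos(7*pi*t/3)/(7*pi) - 9*sin(7*pi*t/3)/(49*pi**2) - 108*cos(7*pi*t/3)/(343*pi**3) + 3*cos(7*pi*t/3)/(7*pi); evaluating from -3 to 3: ∫_{-3}^{3} (-2*t**2 - t - 1) sin(7*pi*t/3) dt = (6*(18 - 539*pi**2)/(343*pi**3)) - (12*(9 - 196*pi**2)/(343*pi**3)) = -18/(7*pi).
Hence b_7 = (1/3)·(-18/(7*pi)) = -6/(7*pi).

-6/(7*pi)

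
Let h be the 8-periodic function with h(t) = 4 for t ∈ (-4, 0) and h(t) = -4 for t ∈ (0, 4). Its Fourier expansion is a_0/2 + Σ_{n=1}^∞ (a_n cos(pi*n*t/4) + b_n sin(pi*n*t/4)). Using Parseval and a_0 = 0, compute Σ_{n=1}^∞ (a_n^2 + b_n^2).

Parseval: a_0^2/2 + Σ_{n≥1} (a_n^2+b_n^2) = 1/4 ∫_{-4}^{4} h(t)^2 dt = 32.
Subtract a_0^2/2 = 0: Σ (a_n^2+b_n^2) = 32.

32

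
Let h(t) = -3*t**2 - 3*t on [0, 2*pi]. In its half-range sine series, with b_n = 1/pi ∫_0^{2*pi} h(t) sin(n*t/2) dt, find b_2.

6 + 12*pi

b_2 = 1/pi ∫_0^{2*pi} (-3*t**2 - 3*t) sin(t) dt.
Integrating by parts twice (tabular method), an antiderivative of (-3*t**2 - 3*t) sin(t) is 3*t**2*cos(t) - 6*t*sin(t) + 3*t*cos(t) - 3*sin(t) - 6*cos(t); evaluating from 0 to 2*pi: ∫_{0}^{2*pi} (-3*t**2 - 3*t) sin(t) dt = (-6 + 6*pi + 12*pi**2) - (-6) = 6*pi*(1 + 2*pi).
Hence b_2 = (1/pi)·(6*pi*(1 + 2*pi)) = 6 + 12*pi.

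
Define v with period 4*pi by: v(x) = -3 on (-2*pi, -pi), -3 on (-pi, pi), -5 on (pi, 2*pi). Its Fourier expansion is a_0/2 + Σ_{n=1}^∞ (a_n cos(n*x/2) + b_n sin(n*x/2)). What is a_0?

a_0 = (1/(2*pi)) ∫_{-2*pi}^{2*pi} v(x) dx = (1/(2*pi)) · (-14*pi) = -7.

-7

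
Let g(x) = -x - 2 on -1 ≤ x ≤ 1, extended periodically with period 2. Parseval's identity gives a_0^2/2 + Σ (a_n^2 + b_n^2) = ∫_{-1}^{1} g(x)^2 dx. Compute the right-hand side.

∫_{-1}^{1} g(x)^2 dx = 26/3.

26/3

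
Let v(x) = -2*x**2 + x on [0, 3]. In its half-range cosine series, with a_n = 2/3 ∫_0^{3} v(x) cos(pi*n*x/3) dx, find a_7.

60/(49*pi**2)

a_7 = 2/3 ∫_0^{3} (-2*x**2 + x) cos(7*pi*x/3) dx.
Integrating by parts twice (tabular method), an antiderivative of (-2*x**2 + x) cos(7*pi*x/3) is -6*x**2*sin(7*pi*x/3)/(7*pi) + 3*x*sin(7*pi*x/3)/(7*pi) - 36*x*cos(7*pi*x/3)/(49*pi**2) + 108*sin(7*pi*x/3)/(343*pi**3) + 9*cos(7*pi*x/3)/(49*pi**2); evaluating from 0 to 3: ∫_{0}^{3} (-2*x**2 + x) cos(7*pi*x/3) dx = (99/(49*pi**2)) - (9/(49*pi**2)) = 90/(49*pi**2).
Hence a_7 = (2/3)·(90/(49*pi**2)) = 60/(49*pi**2).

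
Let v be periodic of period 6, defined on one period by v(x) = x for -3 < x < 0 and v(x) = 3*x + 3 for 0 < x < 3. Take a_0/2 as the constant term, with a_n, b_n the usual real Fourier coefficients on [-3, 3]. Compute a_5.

-12/(25*pi**2)

a_5 = 1/3 ∫_{-3}^{3} v(x) cos(5*pi*x/3) dx.
Split the integral at the breakpoints.
Integrating by parts (boundary term plus one more integral), an antiderivative of (x) cos(5*pi*x/3) is 3*x*sin(5*pi*x/3)/(5*pi) + 9*cos(5*pi*x/3)/(25*pi**2); evaluating from -3 to 0: ∫_{-3}^{0} (x) cos(5*pi*x/3) dx = (9/(25*pi**2)) - (-9/(25*pi**2)) = 18/(25*pi**2).
Integrating by parts (boundary term plus one more integral), an antiderivative of (3*x + 3) cos(5*pi*x/3) is 9*x*sin(5*pi*x/3)/(5*pi) + 9*sin(5*pi*x/3)/(5*pi) + 27*cos(5*pi*x/3)/(25*pi**2); evaluating from 0 to 3: ∫_{0}^{3} (3*x + 3) cos(5*pi*x/3) dx = (-27/(25*pi**2)) - (27/(25*pi**2)) = -54/(25*pi**2).
Summing the pieces and multiplying by (1/3) gives a_5 = -12/(25*pi**2).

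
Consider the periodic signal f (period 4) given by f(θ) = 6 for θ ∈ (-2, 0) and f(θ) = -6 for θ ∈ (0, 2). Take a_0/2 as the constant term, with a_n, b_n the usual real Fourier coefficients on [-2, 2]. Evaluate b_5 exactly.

-24/(5*pi)

b_5 = 1/2 ∫_{-2}^{2} f(θ) sin(5*pi*θ/2) dθ.
f is odd and sin(5*pi*θ/2) is odd, so the integrand is even and b_5 = ∫_0^{2} f(θ) sin(5*pi*θ/2) dθ.
Directly, an antiderivative of (-6) sin(5*pi*θ/2) is 12*cos(5*pi*θ/2)/(5*pi); evaluating from 0 to 2: ∫_{0}^{2} (-6) sin(5*pi*θ/2) dθ = (-12/(5*pi)) - (12/(5*pi)) = -24/(5*pi).
Hence b_5 = -24/(5*pi).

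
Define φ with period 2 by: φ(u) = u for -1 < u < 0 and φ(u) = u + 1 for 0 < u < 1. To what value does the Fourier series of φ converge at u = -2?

1/2

u = -2 differs from u = 0 by -1 full period(s), and the series is 2-periodic.
At u = 0 the one-sided limits are φ(0^-) = 0 and φ(0^+) = 1.
By Dirichlet's theorem the series converges to their average, [(0) + (1)]/2 = 1/2.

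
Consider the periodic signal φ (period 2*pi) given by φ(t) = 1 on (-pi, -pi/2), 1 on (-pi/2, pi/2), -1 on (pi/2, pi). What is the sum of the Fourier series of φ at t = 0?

φ is continuous at t = 0 with value 1, so the series converges to 1 there.

1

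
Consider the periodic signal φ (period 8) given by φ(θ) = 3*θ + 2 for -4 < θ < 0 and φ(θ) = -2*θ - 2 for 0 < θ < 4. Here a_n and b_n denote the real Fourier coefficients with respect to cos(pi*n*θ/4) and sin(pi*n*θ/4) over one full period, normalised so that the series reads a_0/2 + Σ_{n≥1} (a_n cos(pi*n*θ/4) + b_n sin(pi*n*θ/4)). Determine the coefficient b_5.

b_5 = 1/4 ∫_{-4}^{4} φ(θ) sin(5*pi*θ/4) dθ.
Split the integral at the breakpoints.
Integrating by parts (boundary term plus one more integral), an antiderivative of (3*θ + 2) sin(5*pi*θ/4) is -12*θ*cos(5*pi*θ/4)/(5*pi) + 48*sin(5*pi*θ/4)/(25*pi**2) - 8*cos(5*pi*θ/4)/(5*pi); evaluating from -4 to 0: ∫_{-4}^{0} (3*θ + 2) sin(5*pi*θ/4) dθ = (-8/(5*pi)) - (-8/pi) = 32/(5*pi).
Integrating by parts (boundary term plus one more integral), an antiderivative of (-2*θ - 2) sin(5*pi*θ/4) is 8*θ*cos(5*pi*θ/4)/(5*pi) - 32*sin(5*pi*θ/4)/(25*pi**2) + 8*cos(5*pi*θ/4)/(5*pi); evaluating from 0 to 4: ∫_{0}^{4} (-2*θ - 2) sin(5*pi*θ/4) dθ = (-8/pi) - (8/(5*pi)) = -48/(5*pi).
Summing the pieces and multiplying by (1/4) gives b_5 = -4/(5*pi).

-4/(5*pi)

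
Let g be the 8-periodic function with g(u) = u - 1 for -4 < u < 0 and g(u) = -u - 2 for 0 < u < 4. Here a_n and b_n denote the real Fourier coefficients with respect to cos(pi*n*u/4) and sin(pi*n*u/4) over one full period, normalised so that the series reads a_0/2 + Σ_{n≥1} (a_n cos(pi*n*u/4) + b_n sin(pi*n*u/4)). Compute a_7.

16/(49*pi**2)

a_7 = 1/4 ∫_{-4}^{4} g(u) cos(7*pi*u/4) du.
Split the integral at the breakpoints.
Integrating by parts (boundary term plus one more integral), an antiderivative of (u - 1) cos(7*pi*u/4) is 4*u*sin(7*pi*u/4)/(7*pi) - 4*sin(7*pi*u/4)/(7*pi) + 16*cos(7*pi*u/4)/(49*pi**2); evaluating from -4 to 0: ∫_{-4}^{0} (u - 1) cos(7*pi*u/4) du = (16/(49*pi**2)) - (-16/(49*pi**2)) = 32/(49*pi**2).
Integrating by parts (boundary term plus one more integral), an antiderivative of (-u - 2) cos(7*pi*u/4) is -4*u*sin(7*pi*u/4)/(7*pi) - 8*sin(7*pi*u/4)/(7*pi) - 16*cos(7*pi*u/4)/(49*pi**2); evaluating from 0 to 4: ∫_{0}^{4} (-u - 2) cos(7*pi*u/4) du = (16/(49*pi**2)) - (-16/(49*pi**2)) = 32/(49*pi**2).
Summing the pieces and multiplying by (1/4) gives a_7 = 16/(49*pi**2).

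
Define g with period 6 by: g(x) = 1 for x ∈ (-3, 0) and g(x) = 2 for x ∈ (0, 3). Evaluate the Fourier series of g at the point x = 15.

3/2

x = 15 differs from x = 3 by 2 full period(s), and the series is 6-periodic.
At x = 3 the one-sided limits are g(3^-) = 2 and g(3^+) = 1.
By Dirichlet's theorem the series converges to their average, [(2) + (1)]/2 = 3/2.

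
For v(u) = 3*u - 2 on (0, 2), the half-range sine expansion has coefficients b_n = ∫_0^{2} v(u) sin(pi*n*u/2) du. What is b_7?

4/(7*pi)

b_7 = ∫_0^{2} (3*u - 2) sin(7*pi*u/2) du.
Integrating by parts (boundary term plus one more integral), an antiderivative of (3*u - 2) sin(7*pi*u/2) is -6*u*cos(7*pi*u/2)/(7*pi) + 12*sin(7*pi*u/2)/(49*pi**2) + 4*cos(7*pi*u/2)/(7*pi); evaluating from 0 to 2: ∫_{0}^{2} (3*u - 2) sin(7*pi*u/2) du = (8/(7*pi)) - (4/(7*pi)) = 4/(7*pi).
Hence b_7 = 4/(7*pi).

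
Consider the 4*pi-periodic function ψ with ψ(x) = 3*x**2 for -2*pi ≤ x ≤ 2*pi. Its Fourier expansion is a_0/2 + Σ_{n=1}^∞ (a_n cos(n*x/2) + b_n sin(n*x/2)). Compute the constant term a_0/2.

4*pi**2

a_0 = (1/(2*pi)) ∫_{-2*pi}^{2*pi} ψ(x) dx = (1/(2*pi)) · (16*pi**3) = 8*pi**2.
So the constant term a_0/2 = 4*pi**2.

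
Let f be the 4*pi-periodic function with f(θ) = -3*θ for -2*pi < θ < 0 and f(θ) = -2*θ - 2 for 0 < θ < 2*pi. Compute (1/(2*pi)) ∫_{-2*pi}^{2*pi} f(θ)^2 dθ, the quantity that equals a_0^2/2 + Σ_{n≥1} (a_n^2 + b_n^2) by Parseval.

4 + 8*pi + 52*pi**2/3

(1/(2*pi)) ∫_{-2*pi}^{2*pi} f(θ)^2 dθ = (1/(2*pi)) · (8*pi*(3 + 6*pi + 13*pi**2)/3) = 4 + 8*pi + 52*pi**2/3.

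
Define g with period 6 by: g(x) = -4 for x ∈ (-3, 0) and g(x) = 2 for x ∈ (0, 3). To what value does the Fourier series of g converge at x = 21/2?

x = 21/2 differs from x = -3/2 by 2 full period(s), and the series is 6-periodic.
g is continuous at x = -3/2 with value -4, so the series converges to -4 there.

-4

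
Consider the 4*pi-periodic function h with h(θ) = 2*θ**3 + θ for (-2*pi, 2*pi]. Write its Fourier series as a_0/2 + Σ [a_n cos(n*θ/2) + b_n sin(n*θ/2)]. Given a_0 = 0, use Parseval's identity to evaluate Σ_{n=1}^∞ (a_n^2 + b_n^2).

Parseval: a_0^2/2 + Σ_{n≥1} (a_n^2+b_n^2) = (1/(2*pi)) ∫_{-2*pi}^{2*pi} h(θ)^2 dθ = 8*pi**2*(35 + 336*pi**2 + 960*pi**4)/105.
Subtract a_0^2/2 = 0: Σ (a_n^2+b_n^2) = 8*pi**2*(35 + 336*pi**2 + 960*pi**4)/105.

8*pi**2*(35 + 336*pi**2 + 960*pi**4)/105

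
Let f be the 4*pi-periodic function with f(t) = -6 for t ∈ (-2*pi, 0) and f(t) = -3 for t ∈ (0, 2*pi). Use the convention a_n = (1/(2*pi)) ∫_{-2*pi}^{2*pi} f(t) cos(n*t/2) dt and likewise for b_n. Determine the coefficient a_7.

a_7 = (1/(2*pi)) ∫_{-2*pi}^{2*pi} f(t) cos(7*t/2) dt.
Split the integral at the breakpoints.
Directly, an antiderivative of (-6) cos(7*t/2) is -12*sin(7*t/2)/7; evaluating from -2*pi to 0: ∫_{-2*pi}^{0} (-6) cos(7*t/2) dt = (0) - (0) = 0.
Directly, an antiderivative of (-3) cos(7*t/2) is -6*sin(7*t/2)/7; evaluating from 0 to 2*pi: ∫_{0}^{2*pi} (-3) cos(7*t/2) dt = (0) - (0) = 0.
Summing the pieces and multiplying by (1/(2*pi)) gives a_7 = 0.

0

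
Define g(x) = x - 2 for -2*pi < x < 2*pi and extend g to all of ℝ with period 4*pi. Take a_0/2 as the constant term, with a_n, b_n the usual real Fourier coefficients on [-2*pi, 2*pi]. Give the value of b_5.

b_5 = (1/(2*pi)) ∫_{-2*pi}^{2*pi} g(x) sin(5*x/2) dx.
Integrating by parts (boundary term plus one more integral), an antiderivative of (x - 2) sin(5*x/2) is -2*x*cos(5*x/2)/5 + 4*sin(5*x/2)/25 + 4*cos(5*x/2)/5; evaluating from -2*pi to 2*pi: ∫_{-2*pi}^{2*pi} (x - 2) sin(5*x/2) dx = (-4/5 + 4*pi/5) - (-4*pi/5 - 4/5) = 8*pi/5.
Hence b_5 = (1/(2*pi))·(8*pi/5) = 4/5.

4/5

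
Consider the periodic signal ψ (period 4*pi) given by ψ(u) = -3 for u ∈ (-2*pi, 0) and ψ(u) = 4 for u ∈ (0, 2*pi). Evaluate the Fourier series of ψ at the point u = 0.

1/2

At u = 0 the one-sided limits are ψ(0^-) = -3 and ψ(0^+) = 4.
By Dirichlet's theorem the series converges to their average, [(-3) + (4)]/2 = 1/2.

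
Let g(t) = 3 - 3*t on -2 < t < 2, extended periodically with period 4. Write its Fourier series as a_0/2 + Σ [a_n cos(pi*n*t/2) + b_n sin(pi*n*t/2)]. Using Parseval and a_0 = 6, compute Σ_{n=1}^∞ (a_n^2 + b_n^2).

Parseval: a_0^2/2 + Σ_{n≥1} (a_n^2+b_n^2) = 1/2 ∫_{-2}^{2} g(t)^2 dt = 42.
Subtract a_0^2/2 = 18: Σ (a_n^2+b_n^2) = 24.

24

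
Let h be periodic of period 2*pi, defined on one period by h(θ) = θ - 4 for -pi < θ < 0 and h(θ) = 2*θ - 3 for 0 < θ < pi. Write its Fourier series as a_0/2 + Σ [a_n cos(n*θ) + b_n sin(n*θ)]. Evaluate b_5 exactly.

(2 + 3*pi)/(5*pi)

b_5 = 1/pi ∫_{-pi}^{pi} h(θ) sin(5*θ) dθ.
Split the integral at the breakpoints.
Integrating by parts (boundary term plus one more integral), an antiderivative of (θ - 4) sin(5*θ) is -θ*cos(5*θ)/5 + sin(5*θ)/25 + 4*cos(5*θ)/5; evaluating from -pi to 0: ∫_{-pi}^{0} (θ - 4) sin(5*θ) dθ = (4/5) - (-4/5 - pi/5) = pi/5 + 8/5.
Integrating by parts (boundary term plus one more integral), an antiderivative of (2*θ - 3) sin(5*θ) is -2*θ*cos(5*θ)/5 + 2*sin(5*θ)/25 + 3*cos(5*θ)/5; evaluating from 0 to pi: ∫_{0}^{pi} (2*θ - 3) sin(5*θ) dθ = (-3/5 + 2*pi/5) - (3/5) = -6/5 + 2*pi/5.
Summing the pieces and multiplying by (1/pi) gives b_5 = (2 + 3*pi)/(5*pi).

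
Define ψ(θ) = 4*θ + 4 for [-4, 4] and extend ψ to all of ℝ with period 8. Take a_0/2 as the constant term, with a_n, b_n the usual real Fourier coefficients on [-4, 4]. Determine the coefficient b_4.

b_4 = 1/4 ∫_{-4}^{4} ψ(θ) sin(pi*θ) dθ.
Integrating by parts (boundary term plus one more integral), an antiderivative of (4*θ + 4) sin(pi*θ) is -4*θ*cos(pi*θ)/pi + 4*sin(pi*θ)/pi**2 - 4*cos(pi*θ)/pi; evaluating from -4 to 4: ∫_{-4}^{4} (4*θ + 4) sin(pi*θ) dθ = (-20/pi) - (12/pi) = -32/pi.
Hence b_4 = (1/4)·(-32/pi) = -8/pi.

-8/pi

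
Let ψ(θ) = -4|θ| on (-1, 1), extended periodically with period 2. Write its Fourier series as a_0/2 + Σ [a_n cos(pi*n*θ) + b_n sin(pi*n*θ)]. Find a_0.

-4

a_0 = ∫_{-1}^{1} ψ(θ) dθ = -4.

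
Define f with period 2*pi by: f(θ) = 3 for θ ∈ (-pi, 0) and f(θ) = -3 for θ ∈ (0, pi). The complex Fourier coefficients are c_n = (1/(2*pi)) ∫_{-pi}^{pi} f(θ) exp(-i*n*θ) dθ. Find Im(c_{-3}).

Since f is real-valued, Im(c_{-3}) = -(1/(2*pi)) ∫_{-pi}^{pi} f(θ) sin(-3*θ) dθ = b_{3}/2.
f is odd and sin(-3*θ) is odd, so the integrand is even: ∫_{-pi}^{pi} f(θ) sin(-3*θ) dθ = 2∫_0^{pi} f(θ) sin(-3*θ) dθ.
Directly, an antiderivative of (-3) sin(-3*θ) is -cos(3*θ); evaluating from 0 to pi: ∫_{0}^{pi} (-3) sin(-3*θ) dθ = (1) - (-1) = 2.
So ∫_{-pi}^{pi} f(θ) sin(-3*θ) dθ = 4.
Hence Im(c_{-3}) = (-1/(2*pi))·(4) = -2/pi.

-2/pi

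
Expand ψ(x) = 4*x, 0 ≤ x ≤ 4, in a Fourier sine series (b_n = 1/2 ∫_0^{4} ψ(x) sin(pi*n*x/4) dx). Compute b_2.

b_2 = 1/2 ∫_0^{4} (4*x) sin(pi*x/2) dx.
Integrating by parts (boundary term plus one more integral), an antiderivative of (4*x) sin(pi*x/2) is -8*x*cos(pi*x/2)/pi + 16*sin(pi*x/2)/pi**2; evaluating from 0 to 4: ∫_{0}^{4} (4*x) sin(pi*x/2) dx = (-32/pi) - (0) = -32/pi.
Hence b_2 = (1/2)·(-32/pi) = -16/pi.

-16/pi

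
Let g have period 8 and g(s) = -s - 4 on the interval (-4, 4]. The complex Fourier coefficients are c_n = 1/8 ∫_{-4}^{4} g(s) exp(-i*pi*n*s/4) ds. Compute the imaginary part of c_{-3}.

Since g is real-valued, Im(c_{-3}) = -1/8 ∫_{-4}^{4} g(s) sin(-3*pi*s/4) ds = b_{3}/2.
Integrating by parts (boundary term plus one more integral), an antiderivative of (-s - 4) sin(-3*pi*s/4) is -4*s*cos(3*pi*s/4)/(3*pi) + 16*sin(3*pi*s/4)/(9*pi**2) - 16*cos(3*pi*s/4)/(3*pi); evaluating from -4 to 4: ∫_{-4}^{4} (-s - 4) sin(-3*pi*s/4) ds = (32/(3*pi)) - (0) = 32/(3*pi).
Hence Im(c_{-3}) = (-1/8)·(32/(3*pi)) = -4/(3*pi).

-4/(3*pi)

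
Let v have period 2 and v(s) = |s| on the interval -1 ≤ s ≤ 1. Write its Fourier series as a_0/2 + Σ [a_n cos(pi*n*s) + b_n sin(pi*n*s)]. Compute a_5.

-4/(25*pi**2)

a_5 = ∫_{-1}^{1} v(s) cos(5*pi*s) ds.
v is even and cos(5*pi*s) is even, so the integrand is even and a_5 = 2 ∫_0^{1} v(s) cos(5*pi*s) ds.
Integrating by parts (boundary term plus one more integral), an antiderivative of (s) cos(5*pi*s) is s*sin(5*pi*s)/(5*pi) + cos(5*pi*s)/(25*pi**2); evaluating from 0 to 1: ∫_{0}^{1} (s) cos(5*pi*s) ds = (-1/(25*pi**2)) - (1/(25*pi**2)) = -2/(25*pi**2).
Hence a_5 = 2·(-2/(25*pi**2)) = -4/(25*pi**2).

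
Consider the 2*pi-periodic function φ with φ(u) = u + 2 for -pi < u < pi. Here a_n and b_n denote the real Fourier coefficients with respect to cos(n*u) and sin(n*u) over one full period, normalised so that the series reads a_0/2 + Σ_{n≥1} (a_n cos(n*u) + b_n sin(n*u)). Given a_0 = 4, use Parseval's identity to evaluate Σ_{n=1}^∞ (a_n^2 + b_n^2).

Parseval: a_0^2/2 + Σ_{n≥1} (a_n^2+b_n^2) = 1/pi ∫_{-pi}^{pi} φ(u)^2 du = 2*pi**2/3 + 8.
Subtract a_0^2/2 = 8: Σ (a_n^2+b_n^2) = 2*pi**2/3.

2*pi**2/3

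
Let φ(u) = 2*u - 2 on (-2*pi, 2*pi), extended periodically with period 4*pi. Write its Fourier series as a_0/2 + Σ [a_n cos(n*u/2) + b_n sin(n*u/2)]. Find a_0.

a_0 = (1/(2*pi)) ∫_{-2*pi}^{2*pi} φ(u) du = (1/(2*pi)) · (-8*pi) = -4.

-4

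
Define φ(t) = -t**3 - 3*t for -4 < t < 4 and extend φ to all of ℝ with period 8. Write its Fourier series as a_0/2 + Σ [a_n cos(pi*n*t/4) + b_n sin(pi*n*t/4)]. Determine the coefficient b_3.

8*(32 - 57*pi**2)/(9*pi**3)

b_3 = 1/4 ∫_{-4}^{4} φ(t) sin(3*pi*t/4) dt.
φ is odd and sin(3*pi*t/4) is odd, so the integrand is even and b_3 = 1/2 ∫_0^{4} φ(t) sin(3*pi*t/4) dt.
Integrating by parts three times (tabular method), an antiderivative of (-t**3 - 3*t) sin(3*pi*t/4) is 4*t**3*cos(3*pi*t/4)/(3*pi) - 16*t**2*sin(3*pi*t/4)/(3*pi**2) - 128*t*cos(3*pi*t/4)/(9*pi**3) + 4*t*cos(3*pi*t/4)/pi - 16*sin(3*pi*t/4)/(3*pi**2) + 512*sin(3*pi*t/4)/(27*pi**4); evaluating from 0 to 4: ∫_{0}^{4} (-t**3 - 3*t) sin(3*pi*t/4) dt = (16*(32 - 57*pi**2)/(9*pi**3)) - (0) = 16*(32 - 57*pi**2)/(9*pi**3).
Hence b_3 = (1/2)·(16*(32 - 57*pi**2)/(9*pi**3)) = 8*(32 - 57*pi**2)/(9*pi**3).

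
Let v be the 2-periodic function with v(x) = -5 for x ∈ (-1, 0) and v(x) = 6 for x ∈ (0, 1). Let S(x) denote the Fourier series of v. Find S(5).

x = 5 differs from x = 1 by 2 full period(s), and the series is 2-periodic.
At x = 1 the one-sided limits are v(1^-) = 6 and v(1^+) = -5.
By Dirichlet's theorem the series converges to their average, [(6) + (-5)]/2 = 1/2.

1/2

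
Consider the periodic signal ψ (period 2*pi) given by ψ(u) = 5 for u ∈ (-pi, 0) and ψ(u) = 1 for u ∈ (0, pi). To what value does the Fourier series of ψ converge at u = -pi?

3

At u = -pi the one-sided limits are ψ(-pi^-) = 1 and ψ(-pi^+) = 5.
By Dirichlet's theorem the series converges to their average, [(1) + (5)]/2 = 3.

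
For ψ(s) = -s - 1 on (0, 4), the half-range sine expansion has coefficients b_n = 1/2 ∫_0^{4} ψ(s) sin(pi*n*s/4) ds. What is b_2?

4/pi

b_2 = 1/2 ∫_0^{4} (-s - 1) sin(pi*s/2) ds.
Integrating by parts (boundary term plus one more integral), an antiderivative of (-s - 1) sin(pi*s/2) is 2*s*cos(pi*s/2)/pi - 4*sin(pi*s/2)/pi**2 + 2*cos(pi*s/2)/pi; evaluating from 0 to 4: ∫_{0}^{4} (-s - 1) sin(pi*s/2) ds = (10/pi) - (2/pi) = 8/pi.
Hence b_2 = (1/2)·(8/pi) = 4/pi.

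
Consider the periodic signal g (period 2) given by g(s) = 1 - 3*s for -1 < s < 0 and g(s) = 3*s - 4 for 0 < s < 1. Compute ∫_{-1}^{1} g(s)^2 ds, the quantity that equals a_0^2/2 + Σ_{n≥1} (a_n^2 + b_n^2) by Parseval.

∫_{-1}^{1} g(s)^2 ds = 14.

14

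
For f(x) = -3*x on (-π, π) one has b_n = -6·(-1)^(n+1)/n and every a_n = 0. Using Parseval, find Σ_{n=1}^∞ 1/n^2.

pi**2/6

Parseval: Σ b_n^2 = (1/π) ∫_{-π}^{π} f(x)^2 dx = 6*pi**2.
Σ b_n^2 = Σ 36/n^2, so Σ 1/n^2 = (6*pi**2)/36 = pi**2/6.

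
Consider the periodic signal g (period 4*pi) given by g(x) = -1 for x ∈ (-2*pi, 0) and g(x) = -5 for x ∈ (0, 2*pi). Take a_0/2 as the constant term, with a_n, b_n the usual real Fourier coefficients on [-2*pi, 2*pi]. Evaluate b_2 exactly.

b_2 = (1/(2*pi)) ∫_{-2*pi}^{2*pi} g(x) sin(x) dx.
Split the integral at the breakpoints.
Directly, an antiderivative of (-1) sin(x) is cos(x); evaluating from -2*pi to 0: ∫_{-2*pi}^{0} (-1) sin(x) dx = (1) - (1) = 0.
Directly, an antiderivative of (-5) sin(x) is 5*cos(x); evaluating from 0 to 2*pi: ∫_{0}^{2*pi} (-5) sin(x) dx = (5) - (5) = 0.
Summing the pieces and multiplying by (1/(2*pi)) gives b_2 = 0.

0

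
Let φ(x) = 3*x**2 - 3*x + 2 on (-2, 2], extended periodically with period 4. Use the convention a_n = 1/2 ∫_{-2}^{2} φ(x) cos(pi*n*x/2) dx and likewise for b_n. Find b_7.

-12/(7*pi)

b_7 = 1/2 ∫_{-2}^{2} φ(x) sin(7*pi*x/2) dx.
Integrating by parts twice (tabular method), an antiderivative of (3*x**2 - 3*x + 2) sin(7*pi*x/2) is -6*x**2*cos(7*pi*x/2)/(7*pi) + 24*x*sin(7*pi*x/2)/(49*pi**2) + 6*x*cos(7*pi*x/2)/(7*pi) - 12*sin(7*pi*x/2)/(49*pi**2) - 4*cos(7*pi*x/2)/(7*pi) + 48*cos(7*pi*x/2)/(343*pi**3); evaluating from -2 to 2: ∫_{-2}^{2} (3*x**2 - 3*x + 2) sin(7*pi*x/2) dx = (16*(-3 + 49*pi**2)/(343*pi**3)) - (8*(-6 + 245*pi**2)/(343*pi**3)) = -24/(7*pi).
Hence b_7 = (1/2)·(-24/(7*pi)) = -12/(7*pi).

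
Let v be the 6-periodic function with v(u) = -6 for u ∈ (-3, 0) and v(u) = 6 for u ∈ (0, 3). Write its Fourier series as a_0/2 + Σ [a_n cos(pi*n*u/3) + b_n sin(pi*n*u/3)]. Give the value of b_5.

24/(5*pi)

b_5 = 1/3 ∫_{-3}^{3} v(u) sin(5*pi*u/3) du.
v is odd and sin(5*pi*u/3) is odd, so the integrand is even and b_5 = 2/3 ∫_0^{3} v(u) sin(5*pi*u/3) du.
Directly, an antiderivative of (6) sin(5*pi*u/3) is -18*cos(5*pi*u/3)/(5*pi); evaluating from 0 to 3: ∫_{0}^{3} (6) sin(5*pi*u/3) du = (18/(5*pi)) - (-18/(5*pi)) = 36/(5*pi).
Hence b_5 = (2/3)·(36/(5*pi)) = 24/(5*pi).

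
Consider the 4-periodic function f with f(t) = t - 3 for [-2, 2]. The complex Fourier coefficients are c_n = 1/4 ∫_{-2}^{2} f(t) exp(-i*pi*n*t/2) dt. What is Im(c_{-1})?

2/pi

Since f is real-valued, Im(c_{-1}) = -1/4 ∫_{-2}^{2} f(t) sin(-pi*t/2) dt = b_{1}/2.
Integrating by parts (boundary term plus one more integral), an antiderivative of (t - 3) sin(-pi*t/2) is 2*t*cos(pi*t/2)/pi - 4*sin(pi*t/2)/pi**2 - 6*cos(pi*t/2)/pi; evaluating from -2 to 2: ∫_{-2}^{2} (t - 3) sin(-pi*t/2) dt = (2/pi) - (10/pi) = -8/pi.
Hence Im(c_{-1}) = (-1/4)·(-8/pi) = 2/pi.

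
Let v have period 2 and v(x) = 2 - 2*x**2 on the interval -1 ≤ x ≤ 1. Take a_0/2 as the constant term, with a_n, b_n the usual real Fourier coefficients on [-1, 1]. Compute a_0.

a_0 = ∫_{-1}^{1} v(x) dx = 8/3.

8/3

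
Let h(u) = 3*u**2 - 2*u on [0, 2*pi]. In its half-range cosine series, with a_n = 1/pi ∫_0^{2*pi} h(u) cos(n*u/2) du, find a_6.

4/3

a_6 = 1/pi ∫_0^{2*pi} (3*u**2 - 2*u) cos(3*u) du.
Integrating by parts twice (tabular method), an antiderivative of (3*u**2 - 2*u) cos(3*u) is u**2*sin(3*u) - 2*u*sin(3*u)/3 + 2*u*cos(3*u)/3 - 2*sin(3*u)/9 - 2*cos(3*u)/9; evaluating from 0 to 2*pi: ∫_{0}^{2*pi} (3*u**2 - 2*u) cos(3*u) du = (-2/9 + 4*pi/3) - (-2/9) = 4*pi/3.
Hence a_6 = (1/pi)·(4*pi/3) = 4/3.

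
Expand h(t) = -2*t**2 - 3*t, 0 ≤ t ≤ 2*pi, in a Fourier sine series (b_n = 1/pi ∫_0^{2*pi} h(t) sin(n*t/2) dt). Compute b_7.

4*(-196*pi**2 - 147*pi + 16)/(343*pi)

b_7 = 1/pi ∫_0^{2*pi} (-2*t**2 - 3*t) sin(7*t/2) dt.
Integrating by parts twice (tabular method), an antiderivative of (-2*t**2 - 3*t) sin(7*t/2) is 4*t**2*cos(7*t/2)/7 - 16*t*sin(7*t/2)/49 + 6*t*cos(7*t/2)/7 - 12*sin(7*t/2)/49 - 32*cos(7*t/2)/343; evaluating from 0 to 2*pi: ∫_{0}^{2*pi} (-2*t**2 - 3*t) sin(7*t/2) dt = (-16*pi**2/7 - 12*pi/7 + 32/343) - (-32/343) = -16*pi**2/7 - 12*pi/7 + 64/343.
Hence b_7 = (1/pi)·(-16*pi**2/7 - 12*pi/7 + 64/343) = 4*(-196*pi**2 - 147*pi + 16)/(343*pi).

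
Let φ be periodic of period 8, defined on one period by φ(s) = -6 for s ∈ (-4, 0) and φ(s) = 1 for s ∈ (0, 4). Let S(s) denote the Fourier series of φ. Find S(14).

-6

s = 14 differs from s = -2 by 2 full period(s), and the series is 8-periodic.
φ is continuous at s = -2 with value -6, so the series converges to -6 there.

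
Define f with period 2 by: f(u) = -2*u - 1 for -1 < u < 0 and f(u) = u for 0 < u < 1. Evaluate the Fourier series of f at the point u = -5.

1

u = -5 differs from u = -1 by -2 full period(s), and the series is 2-periodic.
f is continuous at u = -1 with value 1, so the series converges to 1 there.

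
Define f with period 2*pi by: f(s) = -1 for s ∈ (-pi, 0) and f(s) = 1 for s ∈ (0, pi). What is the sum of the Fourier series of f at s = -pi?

0

s = -pi differs from s = pi by -1 full period(s), and the series is 2*pi-periodic.
At s = pi the one-sided limits are f(pi^-) = 1 and f(pi^+) = -1.
By Dirichlet's theorem the series converges to their average, [(1) + (-1)]/2 = 0.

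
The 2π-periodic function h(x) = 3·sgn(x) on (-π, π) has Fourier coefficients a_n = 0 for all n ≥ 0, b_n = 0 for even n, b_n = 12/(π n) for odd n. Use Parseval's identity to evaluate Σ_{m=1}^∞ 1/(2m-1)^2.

pi**2/8

Parseval: Σ b_n^2 = (1/π) ∫_{-π}^{π} h(x)^2 dx = 18.
Only odd n contribute, with b_n^2 = 144/(π^2 n^2), so Σ_{m≥1} 1/(2m-1)^2 = π^2·(18)/144 = pi**2/8.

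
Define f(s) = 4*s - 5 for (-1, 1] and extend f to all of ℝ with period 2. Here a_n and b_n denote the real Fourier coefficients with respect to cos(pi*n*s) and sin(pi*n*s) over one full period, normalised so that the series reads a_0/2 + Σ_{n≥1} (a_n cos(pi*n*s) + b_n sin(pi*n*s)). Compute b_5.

b_5 = ∫_{-1}^{1} f(s) sin(5*pi*s) ds.
Integrating by parts (boundary term plus one more integral), an antiderivative of (4*s - 5) sin(5*pi*s) is -4*s*cos(5*pi*s)/(5*pi) + 4*sin(5*pi*s)/(25*pi**2) + cos(5*pi*s)/pi; evaluating from -1 to 1: ∫_{-1}^{1} (4*s - 5) sin(5*pi*s) ds = (-1/(5*pi)) - (-9/(5*pi)) = 8/(5*pi).
Hence b_5 = 8/(5*pi).

8/(5*pi)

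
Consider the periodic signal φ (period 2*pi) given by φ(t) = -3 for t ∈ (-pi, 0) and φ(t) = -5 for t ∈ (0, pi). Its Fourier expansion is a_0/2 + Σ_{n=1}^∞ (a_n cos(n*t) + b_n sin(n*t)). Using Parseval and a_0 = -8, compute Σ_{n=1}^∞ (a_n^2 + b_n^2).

2

Parseval: a_0^2/2 + Σ_{n≥1} (a_n^2+b_n^2) = 1/pi ∫_{-pi}^{pi} φ(t)^2 dt = 34.
Subtract a_0^2/2 = 32: Σ (a_n^2+b_n^2) = 2.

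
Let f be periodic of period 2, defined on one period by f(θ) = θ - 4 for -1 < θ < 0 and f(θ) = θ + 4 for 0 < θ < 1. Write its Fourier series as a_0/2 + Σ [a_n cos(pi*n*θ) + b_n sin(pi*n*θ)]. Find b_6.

b_6 = ∫_{-1}^{1} f(θ) sin(6*pi*θ) dθ.
f is odd and sin(6*pi*θ) is odd, so the integrand is even and b_6 = 2 ∫_0^{1} f(θ) sin(6*pi*θ) dθ.
Integrating by parts (boundary term plus one more integral), an antiderivative of (θ + 4) sin(6*pi*θ) is -θ*cos(6*pi*θ)/(6*pi) + sin(6*pi*θ)/(36*pi**2) - 2*cos(6*pi*θ)/(3*pi); evaluating from 0 to 1: ∫_{0}^{1} (θ + 4) sin(6*pi*θ) dθ = (-5/(6*pi)) - (-2/(3*pi)) = -1/(6*pi).
Hence b_6 = 2·(-1/(6*pi)) = -1/(3*pi).

-1/(3*pi)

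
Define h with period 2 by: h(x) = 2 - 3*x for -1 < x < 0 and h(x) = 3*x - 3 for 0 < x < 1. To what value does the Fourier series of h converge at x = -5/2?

7/2

x = -5/2 differs from x = -1/2 by -1 full period(s), and the series is 2-periodic.
h is continuous at x = -1/2 with value 7/2, so the series converges to 7/2 there.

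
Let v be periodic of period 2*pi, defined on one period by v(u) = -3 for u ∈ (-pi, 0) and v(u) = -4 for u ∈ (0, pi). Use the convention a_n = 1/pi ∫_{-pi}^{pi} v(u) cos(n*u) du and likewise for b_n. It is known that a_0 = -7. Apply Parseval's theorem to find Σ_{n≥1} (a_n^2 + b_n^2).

1/2

Parseval: a_0^2/2 + Σ_{n≥1} (a_n^2+b_n^2) = 1/pi ∫_{-pi}^{pi} v(u)^2 du = 25.
Subtract a_0^2/2 = 49/2: Σ (a_n^2+b_n^2) = 1/2.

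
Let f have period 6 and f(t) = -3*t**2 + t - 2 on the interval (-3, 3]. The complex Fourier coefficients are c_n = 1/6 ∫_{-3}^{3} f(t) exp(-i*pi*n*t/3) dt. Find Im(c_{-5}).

3/(5*pi)

Since f is real-valued, Im(c_{-5}) = -1/6 ∫_{-3}^{3} f(t) sin(-5*pi*t/3) dt = b_{5}/2.
Integrating by parts twice (tabular method), an antiderivative of (-3*t**2 + t - 2) sin(-5*pi*t/3) is -9*t**2*cos(5*pi*t/3)/(5*pi) + 54*t*sin(5*pi*t/3)/(25*pi**2) + 3*t*cos(5*pi*t/3)/(5*pi) - 9*sin(5*pi*t/3)/(25*pi**2) - 6*cos(5*pi*t/3)/(5*pi) + 162*cos(5*pi*t/3)/(125*pi**3); evaluating from -3 to 3: ∫_{-3}^{3} (-3*t**2 + t - 2) sin(-5*pi*t/3) dt = (6*(-27 + 325*pi**2)/(125*pi**3)) - (6*(-27 + 400*pi**2)/(125*pi**3)) = -18/(5*pi).
Hence Im(c_{-5}) = (-1/6)·(-18/(5*pi)) = 3/(5*pi).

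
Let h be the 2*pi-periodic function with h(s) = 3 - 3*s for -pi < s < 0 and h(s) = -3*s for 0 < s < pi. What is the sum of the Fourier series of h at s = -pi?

At s = -pi the one-sided limits are h(-pi^-) = -3*pi and h(-pi^+) = 3 + 3*pi.
By Dirichlet's theorem the series converges to their average, [(-3*pi) + (3 + 3*pi)]/2 = 3/2.

3/2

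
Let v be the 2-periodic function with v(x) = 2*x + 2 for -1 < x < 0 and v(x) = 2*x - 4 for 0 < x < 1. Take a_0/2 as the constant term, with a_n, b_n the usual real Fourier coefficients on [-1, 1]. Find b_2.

b_2 = ∫_{-1}^{1} v(x) sin(2*pi*x) dx.
Split the integral at the breakpoints.
Integrating by parts (boundary term plus one more integral), an antiderivative of (2*x + 2) sin(2*pi*x) is -x*cos(2*pi*x)/pi + sin(2*pi*x)/(2*pi**2) - cos(2*pi*x)/pi; evaluating from -1 to 0: ∫_{-1}^{0} (2*x + 2) sin(2*pi*x) dx = (-1/pi) - (0) = -1/pi.
Integrating by parts (boundary term plus one more integral), an antiderivative of (2*x - 4) sin(2*pi*x) is -x*cos(2*pi*x)/pi + sin(2*pi*x)/(2*pi**2) + 2*cos(2*pi*x)/pi; evaluating from 0 to 1: ∫_{0}^{1} (2*x - 4) sin(2*pi*x) dx = (1/pi) - (2/pi) = -1/pi.
Summing the pieces gives b_2 = -2/pi.

-2/pi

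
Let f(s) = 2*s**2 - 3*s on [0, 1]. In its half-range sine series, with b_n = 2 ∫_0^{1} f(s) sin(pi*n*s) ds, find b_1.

b_1 = 2 ∫_0^{1} (2*s**2 - 3*s) sin(pi*s) ds.
Integrating by parts twice (tabular method), an antiderivative of (2*s**2 - 3*s) sin(pi*s) is -2*s**2*cos(pi*s)/pi + 4*s*sin(pi*s)/pi**2 + 3*s*cos(pi*s)/pi - 3*sin(pi*s)/pi**2 + 4*cos(pi*s)/pi**3; evaluating from 0 to 1: ∫_{0}^{1} (2*s**2 - 3*s) sin(pi*s) ds = ((-pi**2 - 4)/pi**3) - (4/pi**3) = (-pi**2 - 8)/pi**3.
Hence b_1 = 2·((-pi**2 - 8)/pi**3) = -2/pi - 16/pi**3.

-2/pi - 16/pi**3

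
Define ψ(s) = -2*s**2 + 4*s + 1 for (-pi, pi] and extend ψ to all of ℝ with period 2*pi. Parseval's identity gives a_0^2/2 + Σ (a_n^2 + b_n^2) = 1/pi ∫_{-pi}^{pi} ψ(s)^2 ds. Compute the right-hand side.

1/pi ∫_{-pi}^{pi} ψ(s)^2 ds = 1/pi · (2*pi + 8*pi**3 + 8*pi**5/5) = 2 + 8*pi**2 + 8*pi**4/5.

2 + 8*pi**2 + 8*pi**4/5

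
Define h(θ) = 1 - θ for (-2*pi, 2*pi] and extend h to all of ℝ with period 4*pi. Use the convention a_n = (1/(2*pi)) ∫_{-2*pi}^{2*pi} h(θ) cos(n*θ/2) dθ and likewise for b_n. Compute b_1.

-4

b_1 = (1/(2*pi)) ∫_{-2*pi}^{2*pi} h(θ) sin(θ/2) dθ.
Integrating by parts (boundary term plus one more integral), an antiderivative of (1 - θ) sin(θ/2) is 2*θ*cos(θ/2) - 4*sin(θ/2) - 2*cos(θ/2); evaluating from -2*pi to 2*pi: ∫_{-2*pi}^{2*pi} (1 - θ) sin(θ/2) dθ = (2 - 4*pi) - (2 + 4*pi) = -8*pi.
Hence b_1 = (1/(2*pi))·(-8*pi) = -4.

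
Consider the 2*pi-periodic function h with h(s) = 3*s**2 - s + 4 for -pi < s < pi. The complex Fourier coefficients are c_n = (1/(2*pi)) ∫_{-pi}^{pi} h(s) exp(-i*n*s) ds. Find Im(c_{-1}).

-1

Since h is real-valued, Im(c_{-1}) = -(1/(2*pi)) ∫_{-pi}^{pi} h(s) sin(-s) ds = b_{1}/2.
Integrating by parts twice (tabular method), an antiderivative of (3*s**2 - s + 4) sin(-s) is 3*s**2*cos(s) - 6*s*sin(s) - s*cos(s) + sin(s) - 2*cos(s); evaluating from -pi to pi: ∫_{-pi}^{pi} (3*s**2 - s + 4) sin(-s) ds = (-3*pi**2 + 2 + pi) - (-3*pi**2 - pi + 2) = 2*pi.
Hence Im(c_{-1}) = (-1/(2*pi))·(2*pi) = -1.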